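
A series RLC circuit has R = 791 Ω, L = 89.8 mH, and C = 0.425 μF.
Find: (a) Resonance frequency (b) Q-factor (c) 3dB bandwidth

Step 1 — Resonance: ω₀ = 1/√(LC) = 1/√(0.0898·4.25e-07) = 5119 rad/s.
Step 2 — f₀ = ω₀/(2π) = 814.7 Hz.
Step 3 — Series Q: Q = ω₀L/R = 5119·0.0898/791 = 0.5811.
Step 4 — Bandwidth: Δω = ω₀/Q = 8808 rad/s; BW = Δω/(2π) = 1402 Hz.

(a) f₀ = 814.7 Hz  (b) Q = 0.5811  (c) BW = 1402 Hz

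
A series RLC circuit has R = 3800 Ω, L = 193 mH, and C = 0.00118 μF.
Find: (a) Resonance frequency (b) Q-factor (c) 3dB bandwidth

Step 1 — Resonance: ω₀ = 1/√(LC) = 1/√(0.193·1.18e-09) = 6.626e+04 rad/s.
Step 2 — f₀ = ω₀/(2π) = 1.055e+04 Hz.
Step 3 — Series Q: Q = ω₀L/R = 6.626e+04·0.193/3800 = 3.366.
Step 4 — Bandwidth: Δω = ω₀/Q = 1.969e+04 rad/s; BW = Δω/(2π) = 3134 Hz.

(a) f₀ = 1.055e+04 Hz  (b) Q = 3.366  (c) BW = 3134 Hz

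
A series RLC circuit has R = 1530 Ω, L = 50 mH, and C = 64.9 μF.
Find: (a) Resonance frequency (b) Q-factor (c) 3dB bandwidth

Step 1 — Resonance condition Im(Z)=0 gives ω₀ = 1/√(LC).
Step 2 — ω₀ = 1/√(0.05·6.49e-05) = 555.1 rad/s.
Step 3 — f₀ = ω₀/(2π) = 88.35 Hz.
Step 4 — Series Q: Q = ω₀L/R = 555.1·0.05/1530 = 0.01814.
Step 5 — 3dB bandwidth: Δω = ω₀/Q = 3.06e+04 rad/s; BW = Δω/(2π) = 4870 Hz.

(a) f₀ = 88.35 Hz  (b) Q = 0.01814  (c) BW = 4870 Hz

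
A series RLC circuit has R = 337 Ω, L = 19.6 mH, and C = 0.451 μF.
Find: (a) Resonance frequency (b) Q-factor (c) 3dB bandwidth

Step 1 — Resonance condition Im(Z)=0 gives ω₀ = 1/√(LC).
Step 2 — ω₀ = 1/√(0.0196·4.51e-07) = 1.064e+04 rad/s.
Step 3 — f₀ = ω₀/(2π) = 1693 Hz.
Step 4 — Series Q: Q = ω₀L/R = 1.064e+04·0.0196/337 = 0.6186.
Step 5 — 3dB bandwidth: Δω = ω₀/Q = 1.719e+04 rad/s; BW = Δω/(2π) = 2736 Hz.

(a) f₀ = 1693 Hz  (b) Q = 0.6186  (c) BW = 2736 Hz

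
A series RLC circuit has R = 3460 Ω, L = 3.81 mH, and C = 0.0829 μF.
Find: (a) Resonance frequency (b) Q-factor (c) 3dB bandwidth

Step 1 — Resonance: ω₀ = 1/√(LC) = 1/√(0.00381·8.29e-08) = 5.627e+04 rad/s.
Step 2 — f₀ = ω₀/(2π) = 8955 Hz.
Step 3 — Series Q: Q = ω₀L/R = 5.627e+04·0.00381/3460 = 0.06196.
Step 4 — Bandwidth: Δω = ω₀/Q = 9.081e+05 rad/s; BW = Δω/(2π) = 1.445e+05 Hz.

(a) f₀ = 8955 Hz  (b) Q = 0.06196  (c) BW = 1.445e+05 Hz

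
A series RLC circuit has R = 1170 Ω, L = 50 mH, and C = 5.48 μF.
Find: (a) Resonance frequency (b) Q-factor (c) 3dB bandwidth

Step 1 — Resonance: ω₀ = 1/√(LC) = 1/√(0.05·5.48e-06) = 1910 rad/s.
Step 2 — f₀ = ω₀/(2π) = 304 Hz.
Step 3 — Series Q: Q = ω₀L/R = 1910·0.05/1170 = 0.08164.
Step 4 — Bandwidth: Δω = ω₀/Q = 2.34e+04 rad/s; BW = Δω/(2π) = 3724 Hz.

(a) f₀ = 304 Hz  (b) Q = 0.08164  (c) BW = 3724 Hz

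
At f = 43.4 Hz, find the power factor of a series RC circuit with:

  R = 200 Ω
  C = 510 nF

Step 1 — Angular frequency: ω = 2π·f = 2π·43.4 = 272.7 rad/s.
Step 2 — Component impedances:
  R: Z = R = 200 Ω
  C: Z = 1/(jωC) = -j/(ω·C) = 0 - j7191 Ω
Step 3 — Series combination: Z_total = R + C = 200 - j7191 Ω = 7193∠-88.4° Ω.
Step 4 — Power factor: PF = cos(φ) = Re(Z)/|Z| = 200/7193 = 0.0278.
Step 5 — Type: Im(Z) = -7191 ⇒ leading (phase φ = -88.4°).

PF = 0.0278 (leading, φ = -88.4°)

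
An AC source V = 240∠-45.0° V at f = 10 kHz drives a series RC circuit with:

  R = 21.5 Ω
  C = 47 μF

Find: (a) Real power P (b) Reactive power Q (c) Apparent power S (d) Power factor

Step 1 — Angular frequency: ω = 2π·f = 2π·1e+04 = 6.283e+04 rad/s.
Step 2 — Component impedances:
  R: Z = R = 21.5 Ω
  C: Z = 1/(jωC) = -j/(ω·C) = 0 - j0.3386 Ω
Step 3 — Series combination: Z_total = R + C = 21.5 - j0.3386 Ω = 21.5∠-0.9° Ω.
Step 4 — Source phasor: V = 240∠-45.0° V = 169.7 - j169.7 V.
Step 5 — Current: I = V / Z = 8.016 - j7.767 A = 11.16∠-44.1° A.
Step 6 — Complex power: S = V·I* = 2678 - j42.19 VA.
Step 7 — Real power: P = Re(S) = 2678 W.
Step 8 — Reactive power: Q = Im(S) = -42.19 VAR.
Step 9 — Apparent power: |S| = 2679 VA.
Step 10 — Power factor: PF = P/|S| = 0.9999 (leading).

(a) P = 2678 W  (b) Q = -42.19 VAR  (c) S = 2679 VA  (d) PF = 0.9999 (leading)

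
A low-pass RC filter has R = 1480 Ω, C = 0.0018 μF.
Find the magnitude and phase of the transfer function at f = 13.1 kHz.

Step 1 — Angular frequency: ω = 2π·1.31e+04 = 8.231e+04 rad/s.
Step 2 — Transfer function: H(jω) = 1/(1 + jωRC).
Step 3 — Denominator: 1 + jωRC = 1 + j·8.231e+04·1480·1.8e-09 = 1 + j0.2193.
Step 4 — H = 0.9541 - j0.2092.
Step 5 — Magnitude: |H| = 0.9768 (-0.2 dB); phase: φ = -12.4°.

|H| = 0.9768 (-0.2 dB), φ = -12.4°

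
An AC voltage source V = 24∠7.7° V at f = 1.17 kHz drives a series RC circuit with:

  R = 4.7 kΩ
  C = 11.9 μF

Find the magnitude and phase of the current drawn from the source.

Step 1 — Angular frequency: ω = 2π·f = 2π·1170 = 7351 rad/s.
Step 2 — Component impedances:
  R: Z = R = 4700 Ω
  C: Z = 1/(jωC) = -j/(ω·C) = 0 - j11.43 Ω
Step 3 — Series combination: Z_total = R + C = 4700 - j11.43 Ω = 4700∠-0.1° Ω.
Step 4 — Source phasor: V = 24∠7.7° V = 23.78 + j3.216 V.
Step 5 — Ohm's law: I = V / Z_total = (23.78 + j3.216) / (4700 - j11.43) = 0.005059 + j0.0006965 A.
Step 6 — Convert to polar: |I| = 0.005106 A, ∠I = 7.8°.

I = 0.005106∠7.8° A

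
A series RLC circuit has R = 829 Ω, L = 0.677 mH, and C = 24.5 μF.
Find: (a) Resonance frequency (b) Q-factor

Step 1 — Resonance condition Im(Z)=0 gives ω₀ = 1/√(LC).
Step 2 — ω₀ = 1/√(0.000677·2.45e-05) = 7765 rad/s.
Step 3 — f₀ = ω₀/(2π) = 1236 Hz.
Step 4 — Series Q: Q = ω₀L/R = 7765·0.000677/829 = 0.006341.

(a) f₀ = 1236 Hz  (b) Q = 0.006341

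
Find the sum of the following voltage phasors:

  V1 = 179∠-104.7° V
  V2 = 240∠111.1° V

Step 1 — Convert each phasor to rectangular form:
  V1 = 179·(cos(-104.7°) + j·sin(-104.7°)) = -45.42 - j173.1 V
  V2 = 240·(cos(111.1°) + j·sin(111.1°)) = -86.4 + j223.9 V
Step 2 — Sum components: V_total = -131.8 + j50.77 V.
Step 3 — Convert to polar: |V_total| = 141.3 V, ∠V_total = 158.9°.

V_total = 141.3∠158.9° V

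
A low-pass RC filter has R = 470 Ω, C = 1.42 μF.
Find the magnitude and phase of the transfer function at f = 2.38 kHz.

Step 1 — Angular frequency: ω = 2π·2380 = 1.495e+04 rad/s.
Step 2 — Transfer function: H(jω) = 1/(1 + jωRC).
Step 3 — Denominator: 1 + jωRC = 1 + j·1.495e+04·470·1.42e-06 = 1 + j9.98.
Step 4 — H = 0.00994 - j0.0992.
Step 5 — Magnitude: |H| = 0.0997 (-20.0 dB); phase: φ = -84.3°.

|H| = 0.0997 (-20.0 dB), φ = -84.3°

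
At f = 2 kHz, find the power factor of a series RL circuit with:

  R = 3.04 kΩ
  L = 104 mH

Step 1 — Angular frequency: ω = 2π·f = 2π·2000 = 1.257e+04 rad/s.
Step 2 — Component impedances:
  R: Z = R = 3040 Ω
  L: Z = jωL = j·1.257e+04·0.104 = 0 + j1307 Ω
Step 3 — Series combination: Z_total = R + L = 3040 + j1307 Ω = 3309∠23.3° Ω.
Step 4 — Power factor: PF = cos(φ) = Re(Z)/|Z| = 3040/3309 = 0.9187.
Step 5 — Type: Im(Z) = 1307 ⇒ lagging (phase φ = 23.3°).

PF = 0.9187 (lagging, φ = 23.3°)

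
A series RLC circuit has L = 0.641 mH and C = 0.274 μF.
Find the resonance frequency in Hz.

Step 1 — Resonance condition Im(Z)=0 gives ω₀ = 1/√(LC).
Step 2 — ω₀ = 1/√(0.000641·2.74e-07) = 7.546e+04 rad/s.
Step 3 — f₀ = ω₀/(2π) = 1.201e+04 Hz.

f₀ = 1.201e+04 Hz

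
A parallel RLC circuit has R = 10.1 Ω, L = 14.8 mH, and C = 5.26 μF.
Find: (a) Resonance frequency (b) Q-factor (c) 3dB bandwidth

Step 1 — Resonance: ω₀ = 1/√(LC) = 1/√(0.0148·5.26e-06) = 3584 rad/s.
Step 2 — f₀ = ω₀/(2π) = 570.4 Hz.
Step 3 — Parallel Q: Q = R/(ω₀L) = 10.1/(3584·0.0148) = 0.1904.
Step 4 — Bandwidth: Δω = ω₀/Q = 1.882e+04 rad/s; BW = Δω/(2π) = 2996 Hz.

(a) f₀ = 570.4 Hz  (b) Q = 0.1904  (c) BW = 2996 Hz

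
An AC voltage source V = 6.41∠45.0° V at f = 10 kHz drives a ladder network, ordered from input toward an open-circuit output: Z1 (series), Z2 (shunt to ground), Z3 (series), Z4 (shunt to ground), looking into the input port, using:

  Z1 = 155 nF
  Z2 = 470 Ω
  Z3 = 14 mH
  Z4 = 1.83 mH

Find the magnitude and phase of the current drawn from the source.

Step 1 — Angular frequency: ω = 2π·f = 2π·1e+04 = 6.283e+04 rad/s.
Step 2 — Component impedances:
  Z1: Z = 1/(jωC) = -j/(ω·C) = 0 - j102.7 Ω
  Z2: Z = R = 470 Ω
  Z3: Z = jωL = j·6.283e+04·0.014 = 0 + j879.6 Ω
  Z4: Z = jωL = j·6.283e+04·0.00183 = 0 + j115 Ω
Step 3 — Ladder network (open output): work backward from the far end, alternating series and parallel combinations. Z_in = 384.2 + j78.87 Ω = 392.2∠11.6° Ω.
Step 4 — Source phasor: V = 6.41∠45.0° V = 4.533 + j4.533 V.
Step 5 — Ohm's law: I = V / Z_total = (4.533 + j4.533) / (384.2 + j78.87) = 0.01364 + j0.008996 A.
Step 6 — Convert to polar: |I| = 0.01634 A, ∠I = 33.4°.

I = 0.01634∠33.4° A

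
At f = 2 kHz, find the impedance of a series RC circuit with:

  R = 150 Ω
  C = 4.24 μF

Step 1 — Angular frequency: ω = 2π·f = 2π·2000 = 1.257e+04 rad/s.
Step 2 — Component impedances:
  R: Z = R = 150 Ω
  C: Z = 1/(jωC) = -j/(ω·C) = 0 - j18.77 Ω
Step 3 — Series combination: Z_total = R + C = 150 - j18.77 Ω = 151.2∠-7.1° Ω.

Z = 150 - j18.77 Ω = 151.2∠-7.1° Ω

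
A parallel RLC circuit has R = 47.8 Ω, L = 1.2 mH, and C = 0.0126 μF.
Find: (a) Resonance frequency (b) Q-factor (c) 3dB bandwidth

Step 1 — Resonance: ω₀ = 1/√(LC) = 1/√(0.0012·1.26e-08) = 2.572e+05 rad/s.
Step 2 — f₀ = ω₀/(2π) = 4.093e+04 Hz.
Step 3 — Parallel Q: Q = R/(ω₀L) = 47.8/(2.572e+05·0.0012) = 0.1549.
Step 4 — Bandwidth: Δω = ω₀/Q = 1.66e+06 rad/s; BW = Δω/(2π) = 2.643e+05 Hz.

(a) f₀ = 4.093e+04 Hz  (b) Q = 0.1549  (c) BW = 2.643e+05 Hz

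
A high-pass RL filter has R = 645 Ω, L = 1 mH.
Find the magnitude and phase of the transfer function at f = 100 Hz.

Step 1 — Angular frequency: ω = 2π·100 = 628.3 rad/s.
Step 2 — Transfer function: H(jω) = jωL/(R + jωL).
Step 3 — Numerator jωL = j·0.6283; denominator R + jωL = 645 + j0.6283.
Step 4 — H = 9.489e-07 + j0.0009741.
Step 5 — Magnitude: |H| = 0.0009741 (-60.2 dB); phase: φ = 89.9°.

|H| = 0.0009741 (-60.2 dB), φ = 89.9°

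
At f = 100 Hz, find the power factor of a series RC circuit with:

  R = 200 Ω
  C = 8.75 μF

Step 1 — Angular frequency: ω = 2π·f = 2π·100 = 628.3 rad/s.
Step 2 — Component impedances:
  R: Z = R = 200 Ω
  C: Z = 1/(jωC) = -j/(ω·C) = 0 - j181.9 Ω
Step 3 — Series combination: Z_total = R + C = 200 - j181.9 Ω = 270.3∠-42.3° Ω.
Step 4 — Power factor: PF = cos(φ) = Re(Z)/|Z| = 200/270.34 = 0.7398.
Step 5 — Type: Im(Z) = -181.9 ⇒ leading (phase φ = -42.3°).

PF = 0.7398 (leading, φ = -42.3°)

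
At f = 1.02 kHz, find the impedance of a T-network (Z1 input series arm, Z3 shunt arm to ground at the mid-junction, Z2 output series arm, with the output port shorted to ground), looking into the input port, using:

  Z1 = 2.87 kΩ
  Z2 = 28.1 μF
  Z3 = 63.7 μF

Step 1 — Angular frequency: ω = 2π·f = 2π·1020 = 6409 rad/s.
Step 2 — Component impedances:
  Z1: Z = R = 2870 Ω
  Z2: Z = 1/(jωC) = -j/(ω·C) = 0 - j5.553 Ω
  Z3: Z = 1/(jωC) = -j/(ω·C) = 0 - j2.45 Ω
Step 3 — With the output port shorted to ground, the output series arm Z2 runs from the junction to ground; the shunt arm Z3 also runs from the junction to ground. They appear in parallel: Z3 || Z2 = 0 - j1.7 Ω.
Step 4 — Series with input arm Z1: Z_in = Z1 + (Z3 || Z2) = 2870 - j1.7 Ω = 2870∠-0.0° Ω.

Z = 2870 - j1.7 Ω = 2870∠-0.0° Ω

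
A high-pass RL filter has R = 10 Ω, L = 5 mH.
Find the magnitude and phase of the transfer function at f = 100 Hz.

Step 1 — Angular frequency: ω = 2π·100 = 628.3 rad/s.
Step 2 — Transfer function: H(jω) = jωL/(R + jωL).
Step 3 — Numerator jωL = j·3.142; denominator R + jωL = 10 + j3.142.
Step 4 — H = 0.08983 + j0.2859.
Step 5 — Magnitude: |H| = 0.2997 (-10.5 dB); phase: φ = 72.6°.

|H| = 0.2997 (-10.5 dB), φ = 72.6°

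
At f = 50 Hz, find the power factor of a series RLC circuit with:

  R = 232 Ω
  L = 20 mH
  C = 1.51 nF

Step 1 — Angular frequency: ω = 2π·f = 2π·50 = 314.2 rad/s.
Step 2 — Component impedances:
  R: Z = R = 232 Ω
  L: Z = jωL = j·314.2·0.02 = 0 + j6.283 Ω
  C: Z = 1/(jωC) = -j/(ω·C) = 0 - j2.108e+06 Ω
Step 3 — Series combination: Z_total = R + L + C = 232 - j2.108e+06 Ω = 2.108e+06∠-90.0° Ω.
Step 4 — Power factor: PF = cos(φ) = Re(Z)/|Z| = 232/2.108e+06 = 0.0001101.
Step 5 — Type: Im(Z) = -2.108e+06 ⇒ leading (phase φ = -90.0°).

PF = 0.0001101 (leading, φ = -90.0°)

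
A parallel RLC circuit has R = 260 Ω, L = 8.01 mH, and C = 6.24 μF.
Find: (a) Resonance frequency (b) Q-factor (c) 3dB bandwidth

Step 1 — Resonance: ω₀ = 1/√(LC) = 1/√(0.00801·6.24e-06) = 4473 rad/s.
Step 2 — f₀ = ω₀/(2π) = 711.9 Hz.
Step 3 — Parallel Q: Q = R/(ω₀L) = 260/(4473·0.00801) = 7.257.
Step 4 — Bandwidth: Δω = ω₀/Q = 616.4 rad/s; BW = Δω/(2π) = 98.1 Hz.

(a) f₀ = 711.9 Hz  (b) Q = 7.257  (c) BW = 98.1 Hz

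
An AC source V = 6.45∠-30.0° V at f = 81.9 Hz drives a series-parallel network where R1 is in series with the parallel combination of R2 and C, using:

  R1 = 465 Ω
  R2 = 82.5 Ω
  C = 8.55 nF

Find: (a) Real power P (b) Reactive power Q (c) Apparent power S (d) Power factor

Step 1 — Angular frequency: ω = 2π·f = 2π·81.9 = 514.6 rad/s.
Step 2 — Component impedances:
  R1: Z = R = 465 Ω
  R2: Z = R = 82.5 Ω
  C: Z = 1/(jωC) = -j/(ω·C) = 0 - j2.273e+05 Ω
Step 3 — Parallel branch: R2 || C = 1/(1/R2 + 1/C) = 82.5 - j0.02995 Ω.
Step 4 — Series with R1: Z_total = R1 + (R2 || C) = 547.5 - j0.02995 Ω = 547.5∠-0.0° Ω.
Step 5 — Source phasor: V = 6.45∠-30.0° V = 5.586 - j3.225 V.
Step 6 — Current: I = V / Z = 0.0102 - j0.00589 A = 0.01178∠-30.0° A.
Step 7 — Complex power: S = V·I* = 0.07599 - j4.156e-06 VA.
Step 8 — Real power: P = Re(S) = 0.07599 W.
Step 9 — Reactive power: Q = Im(S) = -4.156e-06 VAR.
Step 10 — Apparent power: |S| = 0.07599 VA.
Step 11 — Power factor: PF = P/|S| = 1 (leading).

(a) P = 0.07599 W  (b) Q = -4.156e-06 VAR  (c) S = 0.07599 VA  (d) PF = 1 (leading)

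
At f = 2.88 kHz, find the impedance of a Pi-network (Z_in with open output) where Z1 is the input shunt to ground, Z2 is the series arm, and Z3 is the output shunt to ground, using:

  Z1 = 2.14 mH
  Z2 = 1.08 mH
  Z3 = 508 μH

Step 1 — Angular frequency: ω = 2π·f = 2π·2880 = 1.81e+04 rad/s.
Step 2 — Component impedances:
  Z1: Z = jωL = j·1.81e+04·0.00214 = 0 + j38.72 Ω
  Z2: Z = jωL = j·1.81e+04·0.00108 = 0 + j19.54 Ω
  Z3: Z = jωL = j·1.81e+04·0.000508 = 0 + j9.193 Ω
Step 3 — With open output, the series arm Z2 and the output shunt Z3 appear in series to ground: Z2 + Z3 = 0 + j28.74 Ω.
Step 4 — Parallel with input shunt Z1: Z_in = Z1 || (Z2 + Z3) = 0 + j16.5 Ω = 16.5∠90.0° Ω.

Z = 0 + j16.5 Ω = 16.5∠90.0° Ω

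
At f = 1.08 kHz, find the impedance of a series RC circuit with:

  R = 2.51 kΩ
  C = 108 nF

Step 1 — Angular frequency: ω = 2π·f = 2π·1080 = 6786 rad/s.
Step 2 — Component impedances:
  R: Z = R = 2510 Ω
  C: Z = 1/(jωC) = -j/(ω·C) = 0 - j1364 Ω
Step 3 — Series combination: Z_total = R + C = 2510 - j1364 Ω = 2857∠-28.5° Ω.

Z = 2510 - j1364 Ω = 2857∠-28.5° Ω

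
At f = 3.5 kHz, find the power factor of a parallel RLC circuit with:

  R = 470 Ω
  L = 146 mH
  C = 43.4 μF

Step 1 — Angular frequency: ω = 2π·f = 2π·3500 = 2.199e+04 rad/s.
Step 2 — Component impedances:
  R: Z = R = 470 Ω
  L: Z = jωL = j·2.199e+04·0.146 = 0 + j3211 Ω
  C: Z = 1/(jωC) = -j/(ω·C) = 0 - j1.048 Ω
Step 3 — Parallel combination: 1/Z_total = 1/R + 1/L + 1/C; Z_total = 0.002337 - j1.048 Ω = 1.048∠-89.9° Ω.
Step 4 — Power factor: PF = cos(φ) = Re(Z)/|Z| = 0.002337/1.048 = 0.00223.
Step 5 — Type: Im(Z) = -1.048 ⇒ leading (phase φ = -89.9°).

PF = 0.00223 (leading, φ = -89.9°)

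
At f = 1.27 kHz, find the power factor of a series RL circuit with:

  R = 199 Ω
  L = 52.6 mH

Step 1 — Angular frequency: ω = 2π·f = 2π·1270 = 7980 rad/s.
Step 2 — Component impedances:
  R: Z = R = 199 Ω
  L: Z = jωL = j·7980·0.0526 = 0 + j419.7 Ω
Step 3 — Series combination: Z_total = R + L = 199 + j419.7 Ω = 464.5∠64.6° Ω.
Step 4 — Power factor: PF = cos(φ) = Re(Z)/|Z| = 199/464.5 = 0.4284.
Step 5 — Type: Im(Z) = 419.7 ⇒ lagging (phase φ = 64.6°).

PF = 0.4284 (lagging, φ = 64.6°)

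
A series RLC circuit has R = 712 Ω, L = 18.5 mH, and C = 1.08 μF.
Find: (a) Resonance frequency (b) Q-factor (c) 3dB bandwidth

Step 1 — Resonance: ω₀ = 1/√(LC) = 1/√(0.0185·1.08e-06) = 7075 rad/s.
Step 2 — f₀ = ω₀/(2π) = 1126 Hz.
Step 3 — Series Q: Q = ω₀L/R = 7075·0.0185/712 = 0.1838.
Step 4 — Bandwidth: Δω = ω₀/Q = 3.849e+04 rad/s; BW = Δω/(2π) = 6125 Hz.

(a) f₀ = 1126 Hz  (b) Q = 0.1838  (c) BW = 6125 Hz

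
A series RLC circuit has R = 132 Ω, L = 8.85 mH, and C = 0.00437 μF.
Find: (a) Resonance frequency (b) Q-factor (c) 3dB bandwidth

Step 1 — Resonance: ω₀ = 1/√(LC) = 1/√(0.00885·4.37e-09) = 1.608e+05 rad/s.
Step 2 — f₀ = ω₀/(2π) = 2.559e+04 Hz.
Step 3 — Series Q: Q = ω₀L/R = 1.608e+05·0.00885/132 = 10.78.
Step 4 — Bandwidth: Δω = ω₀/Q = 1.492e+04 rad/s; BW = Δω/(2π) = 2374 Hz.

(a) f₀ = 2.559e+04 Hz  (b) Q = 10.78  (c) BW = 2374 Hz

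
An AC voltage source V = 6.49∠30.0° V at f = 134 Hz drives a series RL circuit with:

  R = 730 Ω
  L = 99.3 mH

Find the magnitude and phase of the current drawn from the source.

Step 1 — Angular frequency: ω = 2π·f = 2π·134 = 841.9 rad/s.
Step 2 — Component impedances:
  R: Z = R = 730 Ω
  L: Z = jωL = j·841.9·0.0993 = 0 + j83.61 Ω
Step 3 — Series combination: Z_total = R + L = 730 + j83.61 Ω = 734.8∠6.5° Ω.
Step 4 — Source phasor: V = 6.49∠30.0° V = 5.621 + j3.245 V.
Step 5 — Ohm's law: I = V / Z_total = (5.621 + j3.245) / (730 + j83.61) = 0.008102 + j0.003517 A.
Step 6 — Convert to polar: |I| = 0.008833 A, ∠I = 23.5°.

I = 0.008833∠23.5° A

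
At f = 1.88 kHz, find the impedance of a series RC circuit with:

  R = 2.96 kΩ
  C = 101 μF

Step 1 — Angular frequency: ω = 2π·f = 2π·1880 = 1.181e+04 rad/s.
Step 2 — Component impedances:
  R: Z = R = 2960 Ω
  C: Z = 1/(jωC) = -j/(ω·C) = 0 - j0.8382 Ω
Step 3 — Series combination: Z_total = R + C = 2960 - j0.8382 Ω = 2960∠-0.0° Ω.

Z = 2960 - j0.8382 Ω = 2960∠-0.0° Ω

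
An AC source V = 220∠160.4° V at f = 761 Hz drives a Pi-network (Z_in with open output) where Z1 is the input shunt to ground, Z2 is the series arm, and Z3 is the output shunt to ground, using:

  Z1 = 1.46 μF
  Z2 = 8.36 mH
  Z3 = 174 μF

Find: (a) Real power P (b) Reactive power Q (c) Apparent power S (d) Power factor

Step 1 — Angular frequency: ω = 2π·f = 2π·761 = 4782 rad/s.
Step 2 — Component impedances:
  Z1: Z = 1/(jωC) = -j/(ω·C) = 0 - j143.2 Ω
  Z2: Z = jωL = j·4782·0.00836 = 0 + j39.97 Ω
  Z3: Z = 1/(jωC) = -j/(ω·C) = 0 - j1.202 Ω
Step 3 — With open output, the series arm Z2 and the output shunt Z3 appear in series to ground: Z2 + Z3 = 0 + j38.77 Ω.
Step 4 — Parallel with input shunt Z1: Z_in = Z1 || (Z2 + Z3) = 0 + j53.16 Ω = 53.16∠90.0° Ω.
Step 5 — Source phasor: V = 220∠160.4° V = -207.3 + j73.8 V.
Step 6 — Current: I = V / Z = 1.388 + j3.899 A = 4.138∠70.4° A.
Step 7 — Complex power: S = V·I* = 0 + j910.5 VA.
Step 8 — Real power: P = Re(S) = 0 W.
Step 9 — Reactive power: Q = Im(S) = 910.5 VAR.
Step 10 — Apparent power: |S| = 910.5 VA.
Step 11 — Power factor: PF = P/|S| = 0 (lagging).

(a) P = 0 W  (b) Q = 910.5 VAR  (c) S = 910.5 VA  (d) PF = 0 (lagging)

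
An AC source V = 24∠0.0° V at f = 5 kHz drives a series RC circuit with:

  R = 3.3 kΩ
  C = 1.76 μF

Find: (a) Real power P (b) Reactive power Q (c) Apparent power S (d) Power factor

Step 1 — Angular frequency: ω = 2π·f = 2π·5000 = 3.142e+04 rad/s.
Step 2 — Component impedances:
  R: Z = R = 3300 Ω
  C: Z = 1/(jωC) = -j/(ω·C) = 0 - j18.09 Ω
Step 3 — Series combination: Z_total = R + C = 3300 - j18.09 Ω = 3300∠-0.3° Ω.
Step 4 — Source phasor: V = 24∠0.0° V = 24 V.
Step 5 — Current: I = V / Z = 0.007273 + j3.986e-05 A = 0.007273∠0.3° A.
Step 6 — Complex power: S = V·I* = 0.1745 - j0.0009566 VA.
Step 7 — Real power: P = Re(S) = 0.1745 W.
Step 8 — Reactive power: Q = Im(S) = -0.0009566 VAR.
Step 9 — Apparent power: |S| = 0.1745 VA.
Step 10 — Power factor: PF = P/|S| = 1 (leading).

(a) P = 0.1745 W  (b) Q = -0.0009566 VAR  (c) S = 0.1745 VA  (d) PF = 1 (leading)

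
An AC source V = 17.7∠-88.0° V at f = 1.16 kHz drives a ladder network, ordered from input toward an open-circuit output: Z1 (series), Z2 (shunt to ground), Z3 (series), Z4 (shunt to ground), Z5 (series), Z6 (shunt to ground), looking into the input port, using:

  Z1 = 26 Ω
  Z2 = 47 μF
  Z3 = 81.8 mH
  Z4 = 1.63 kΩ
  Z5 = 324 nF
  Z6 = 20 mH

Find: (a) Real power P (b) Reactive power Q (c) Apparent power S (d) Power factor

Step 1 — Angular frequency: ω = 2π·f = 2π·1160 = 7288 rad/s.
Step 2 — Component impedances:
  Z1: Z = R = 26 Ω
  Z2: Z = 1/(jωC) = -j/(ω·C) = 0 - j2.919 Ω
  Z3: Z = jωL = j·7288·0.0818 = 0 + j596.2 Ω
  Z4: Z = R = 1630 Ω
  Z5: Z = 1/(jωC) = -j/(ω·C) = 0 - j423.5 Ω
  Z6: Z = jωL = j·7288·0.02 = 0 + j145.8 Ω
Step 3 — Ladder network (open output): work backward from the far end, alternating series and parallel combinations. Z_in = 26 - j2.945 Ω = 26.17∠-6.5° Ω.
Step 4 — Source phasor: V = 17.7∠-88.0° V = 0.6177 - j17.69 V.
Step 5 — Current: I = V / Z = 0.09952 - j0.669 A = 0.6763∠-81.5° A.
Step 6 — Complex power: S = V·I* = 11.9 - j1.347 VA.
Step 7 — Real power: P = Re(S) = 11.9 W.
Step 8 — Reactive power: Q = Im(S) = -1.347 VAR.
Step 9 — Apparent power: |S| = 11.97 VA.
Step 10 — Power factor: PF = P/|S| = 0.9936 (leading).

(a) P = 11.9 W  (b) Q = -1.347 VAR  (c) S = 11.97 VA  (d) PF = 0.9936 (leading)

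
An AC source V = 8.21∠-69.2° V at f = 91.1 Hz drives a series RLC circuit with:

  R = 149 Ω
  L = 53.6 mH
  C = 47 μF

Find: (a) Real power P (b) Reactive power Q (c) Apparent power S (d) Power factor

Step 1 — Angular frequency: ω = 2π·f = 2π·91.1 = 572.4 rad/s.
Step 2 — Component impedances:
  R: Z = R = 149 Ω
  L: Z = jωL = j·572.4·0.0536 = 0 + j30.68 Ω
  C: Z = 1/(jωC) = -j/(ω·C) = 0 - j37.17 Ω
Step 3 — Series combination: Z_total = R + L + C = 149 - j6.49 Ω = 149.1∠-2.5° Ω.
Step 4 — Source phasor: V = 8.21∠-69.2° V = 2.915 - j7.675 V.
Step 5 — Current: I = V / Z = 0.02177 - j0.05056 A = 0.05505∠-66.7° A.
Step 6 — Complex power: S = V·I* = 0.4515 - j0.01967 VA.
Step 7 — Real power: P = Re(S) = 0.4515 W.
Step 8 — Reactive power: Q = Im(S) = -0.01967 VAR.
Step 9 — Apparent power: |S| = 0.4519 VA.
Step 10 — Power factor: PF = P/|S| = 0.9991 (leading).

(a) P = 0.4515 W  (b) Q = -0.01967 VAR  (c) S = 0.4519 VA  (d) PF = 0.9991 (leading)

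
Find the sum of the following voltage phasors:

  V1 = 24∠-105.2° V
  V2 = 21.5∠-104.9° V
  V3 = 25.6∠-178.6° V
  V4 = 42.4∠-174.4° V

Step 1 — Convert each phasor to rectangular form:
  V1 = 24·(cos(-105.2°) + j·sin(-105.2°)) = -6.293 - j23.16 V
  V2 = 21.5·(cos(-104.9°) + j·sin(-104.9°)) = -5.528 - j20.78 V
  V3 = 25.6·(cos(-178.6°) + j·sin(-178.6°)) = -25.59 - j0.6255 V
  V4 = 42.4·(cos(-174.4°) + j·sin(-174.4°)) = -42.2 - j4.138 V
Step 2 — Sum components: V_total = -79.61 - j48.7 V.
Step 3 — Convert to polar: |V_total| = 93.33 V, ∠V_total = -148.5°.

V_total = 93.33∠-148.5° V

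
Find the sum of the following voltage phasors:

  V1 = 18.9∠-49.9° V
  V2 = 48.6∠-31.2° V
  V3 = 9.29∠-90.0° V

Step 1 — Convert each phasor to rectangular form:
  V1 = 18.9·(cos(-49.9°) + j·sin(-49.9°)) = 12.17 - j14.46 V
  V2 = 48.6·(cos(-31.2°) + j·sin(-31.2°)) = 41.57 - j25.18 V
  V3 = 9.29·(cos(-90.0°) + j·sin(-90.0°)) = 0 - j9.29 V
Step 2 — Sum components: V_total = 53.74 - j48.92 V.
Step 3 — Convert to polar: |V_total| = 72.68 V, ∠V_total = -42.3°.

V_total = 72.68∠-42.3° V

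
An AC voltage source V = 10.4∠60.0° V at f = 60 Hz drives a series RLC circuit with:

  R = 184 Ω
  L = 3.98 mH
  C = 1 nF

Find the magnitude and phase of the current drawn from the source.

Step 1 — Angular frequency: ω = 2π·f = 2π·60 = 377 rad/s.
Step 2 — Component impedances:
  R: Z = R = 184 Ω
  L: Z = jωL = j·377·0.00398 = 0 + j1.5 Ω
  C: Z = 1/(jωC) = -j/(ω·C) = 0 - j2.653e+06 Ω
Step 3 — Series combination: Z_total = R + L + C = 184 - j2.653e+06 Ω = 2.653e+06∠-90.0° Ω.
Step 4 — Source phasor: V = 10.4∠60.0° V = 5.2 + j9.007 V.
Step 5 — Ohm's law: I = V / Z_total = (5.2 + j9.007) / (184 - j2.653e+06) = -3.395e-06 + j1.961e-06 A.
Step 6 — Convert to polar: |I| = 3.921e-06 A, ∠I = 150.0°.

I = 3.921e-06∠150.0° A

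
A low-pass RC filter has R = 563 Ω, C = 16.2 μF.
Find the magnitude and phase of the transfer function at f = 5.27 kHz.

Step 1 — Angular frequency: ω = 2π·5270 = 3.311e+04 rad/s.
Step 2 — Transfer function: H(jω) = 1/(1 + jωRC).
Step 3 — Denominator: 1 + jωRC = 1 + j·3.311e+04·563·1.62e-05 = 1 + j302.
Step 4 — H = 1.096e-05 - j0.003311.
Step 5 — Magnitude: |H| = 0.003311 (-49.6 dB); phase: φ = -89.8°.

|H| = 0.003311 (-49.6 dB), φ = -89.8°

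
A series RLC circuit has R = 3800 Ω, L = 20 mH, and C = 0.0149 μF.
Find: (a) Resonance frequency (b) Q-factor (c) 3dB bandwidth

Step 1 — Resonance condition Im(Z)=0 gives ω₀ = 1/√(LC).
Step 2 — ω₀ = 1/√(0.02·1.49e-08) = 5.793e+04 rad/s.
Step 3 — f₀ = ω₀/(2π) = 9220 Hz.
Step 4 — Series Q: Q = ω₀L/R = 5.793e+04·0.02/3800 = 0.3049.
Step 5 — 3dB bandwidth: Δω = ω₀/Q = 1.9e+05 rad/s; BW = Δω/(2π) = 3.024e+04 Hz.

(a) f₀ = 9220 Hz  (b) Q = 0.3049  (c) BW = 3.024e+04 Hz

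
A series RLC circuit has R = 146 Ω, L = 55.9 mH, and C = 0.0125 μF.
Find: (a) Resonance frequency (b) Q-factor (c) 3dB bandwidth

Step 1 — Resonance: ω₀ = 1/√(LC) = 1/√(0.0559·1.25e-08) = 3.783e+04 rad/s.
Step 2 — f₀ = ω₀/(2π) = 6021 Hz.
Step 3 — Series Q: Q = ω₀L/R = 3.783e+04·0.0559/146 = 14.48.
Step 4 — Bandwidth: Δω = ω₀/Q = 2612 rad/s; BW = Δω/(2π) = 415.7 Hz.

(a) f₀ = 6021 Hz  (b) Q = 14.48  (c) BW = 415.7 Hz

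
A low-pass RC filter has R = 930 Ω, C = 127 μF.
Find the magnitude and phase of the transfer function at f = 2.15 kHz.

Step 1 — Angular frequency: ω = 2π·2150 = 1.351e+04 rad/s.
Step 2 — Transfer function: H(jω) = 1/(1 + jωRC).
Step 3 — Denominator: 1 + jωRC = 1 + j·1.351e+04·930·0.000127 = 1 + j1596.
Step 4 — H = 3.928e-07 - j0.0006268.
Step 5 — Magnitude: |H| = 0.0006268 (-64.1 dB); phase: φ = -90.0°.

|H| = 0.0006268 (-64.1 dB), φ = -90.0°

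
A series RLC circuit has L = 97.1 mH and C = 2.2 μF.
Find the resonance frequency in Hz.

Step 1 — Resonance condition Im(Z)=0 gives ω₀ = 1/√(LC).
Step 2 — ω₀ = 1/√(0.0971·2.2e-06) = 2164 rad/s.
Step 3 — f₀ = ω₀/(2π) = 344.3 Hz.

f₀ = 344.3 Hz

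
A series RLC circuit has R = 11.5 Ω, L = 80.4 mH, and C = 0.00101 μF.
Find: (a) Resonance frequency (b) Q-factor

Step 1 — Resonance condition Im(Z)=0 gives ω₀ = 1/√(LC).
Step 2 — ω₀ = 1/√(0.0804·1.01e-09) = 1.11e+05 rad/s.
Step 3 — f₀ = ω₀/(2π) = 1.766e+04 Hz.
Step 4 — Series Q: Q = ω₀L/R = 1.11e+05·0.0804/11.5 = 775.8.

(a) f₀ = 1.766e+04 Hz  (b) Q = 775.8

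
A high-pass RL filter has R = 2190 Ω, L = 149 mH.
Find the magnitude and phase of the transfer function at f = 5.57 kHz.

Step 1 — Angular frequency: ω = 2π·5570 = 3.5e+04 rad/s.
Step 2 — Transfer function: H(jω) = jωL/(R + jωL).
Step 3 — Numerator jωL = j·5215; denominator R + jωL = 2190 + j5215.
Step 4 — H = 0.8501 + j0.357.
Step 5 — Magnitude: |H| = 0.922 (-0.7 dB); phase: φ = 22.8°.

|H| = 0.922 (-0.7 dB), φ = 22.8°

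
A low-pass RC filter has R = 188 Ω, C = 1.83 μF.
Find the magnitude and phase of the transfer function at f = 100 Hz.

Step 1 — Angular frequency: ω = 2π·100 = 628.3 rad/s.
Step 2 — Transfer function: H(jω) = 1/(1 + jωRC).
Step 3 — Denominator: 1 + jωRC = 1 + j·628.3·188·1.83e-06 = 1 + j0.2162.
Step 4 — H = 0.9554 - j0.2065.
Step 5 — Magnitude: |H| = 0.9774 (-0.2 dB); phase: φ = -12.2°.

|H| = 0.9774 (-0.2 dB), φ = -12.2°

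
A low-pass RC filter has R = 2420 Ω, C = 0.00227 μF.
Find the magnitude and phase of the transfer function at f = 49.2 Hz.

Step 1 — Angular frequency: ω = 2π·49.2 = 309.1 rad/s.
Step 2 — Transfer function: H(jω) = 1/(1 + jωRC).
Step 3 — Denominator: 1 + jωRC = 1 + j·309.1·2420·2.27e-09 = 1 + j0.001698.
Step 4 — H = 1 - j0.001698.
Step 5 — Magnitude: |H| = 1 (-0.0 dB); phase: φ = -0.1°.

|H| = 1 (-0.0 dB), φ = -0.1°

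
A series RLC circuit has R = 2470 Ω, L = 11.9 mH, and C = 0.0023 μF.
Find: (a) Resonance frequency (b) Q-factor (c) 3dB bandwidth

Step 1 — Resonance condition Im(Z)=0 gives ω₀ = 1/√(LC).
Step 2 — ω₀ = 1/√(0.0119·2.3e-09) = 1.911e+05 rad/s.
Step 3 — f₀ = ω₀/(2π) = 3.042e+04 Hz.
Step 4 — Series Q: Q = ω₀L/R = 1.911e+05·0.0119/2470 = 0.9209.
Step 5 — 3dB bandwidth: Δω = ω₀/Q = 2.076e+05 rad/s; BW = Δω/(2π) = 3.303e+04 Hz.

(a) f₀ = 3.042e+04 Hz  (b) Q = 0.9209  (c) BW = 3.303e+04 Hz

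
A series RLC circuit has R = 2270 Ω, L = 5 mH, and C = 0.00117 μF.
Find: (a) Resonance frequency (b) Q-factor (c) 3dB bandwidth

Step 1 — Resonance: ω₀ = 1/√(LC) = 1/√(0.005·1.17e-09) = 4.134e+05 rad/s.
Step 2 — f₀ = ω₀/(2π) = 6.58e+04 Hz.
Step 3 — Series Q: Q = ω₀L/R = 4.134e+05·0.005/2270 = 0.9107.
Step 4 — Bandwidth: Δω = ω₀/Q = 4.54e+05 rad/s; BW = Δω/(2π) = 7.226e+04 Hz.

(a) f₀ = 6.58e+04 Hz  (b) Q = 0.9107  (c) BW = 7.226e+04 Hz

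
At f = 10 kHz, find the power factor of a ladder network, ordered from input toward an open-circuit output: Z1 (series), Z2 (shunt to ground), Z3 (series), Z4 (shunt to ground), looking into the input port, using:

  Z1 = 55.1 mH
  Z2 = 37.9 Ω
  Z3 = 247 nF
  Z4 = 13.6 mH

Step 1 — Angular frequency: ω = 2π·f = 2π·1e+04 = 6.283e+04 rad/s.
Step 2 — Component impedances:
  Z1: Z = jωL = j·6.283e+04·0.0551 = 0 + j3462 Ω
  Z2: Z = R = 37.9 Ω
  Z3: Z = 1/(jωC) = -j/(ω·C) = 0 - j64.44 Ω
  Z4: Z = jωL = j·6.283e+04·0.0136 = 0 + j854.5 Ω
Step 3 — Ladder network (open output): work backward from the far end, alternating series and parallel combinations. Z_in = 37.81 + j3464 Ω = 3464∠89.4° Ω.
Step 4 — Power factor: PF = cos(φ) = Re(Z)/|Z| = 37.81/3464 = 0.01092.
Step 5 — Type: Im(Z) = 3464 ⇒ lagging (phase φ = 89.4°).

PF = 0.01092 (lagging, φ = 89.4°)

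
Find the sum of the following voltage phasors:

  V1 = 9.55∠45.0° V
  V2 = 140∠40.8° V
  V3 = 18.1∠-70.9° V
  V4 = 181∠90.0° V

Step 1 — Convert each phasor to rectangular form:
  V1 = 9.55·(cos(45.0°) + j·sin(45.0°)) = 6.753 + j6.753 V
  V2 = 140·(cos(40.8°) + j·sin(40.8°)) = 106 + j91.48 V
  V3 = 18.1·(cos(-70.9°) + j·sin(-70.9°)) = 5.923 - j17.1 V
  V4 = 181·(cos(90.0°) + j·sin(90.0°)) = 0 + j181 V
Step 2 — Sum components: V_total = 118.7 + j262.1 V.
Step 3 — Convert to polar: |V_total| = 287.7 V, ∠V_total = 65.6°.

V_total = 287.7∠65.6° V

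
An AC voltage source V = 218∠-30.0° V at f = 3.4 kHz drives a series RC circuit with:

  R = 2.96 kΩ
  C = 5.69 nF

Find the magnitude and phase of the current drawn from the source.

Step 1 — Angular frequency: ω = 2π·f = 2π·3400 = 2.136e+04 rad/s.
Step 2 — Component impedances:
  R: Z = R = 2960 Ω
  C: Z = 1/(jωC) = -j/(ω·C) = 0 - j8227 Ω
Step 3 — Series combination: Z_total = R + C = 2960 - j8227 Ω = 8743∠-70.2° Ω.
Step 4 — Source phasor: V = 218∠-30.0° V = 188.8 - j109 V.
Step 5 — Ohm's law: I = V / Z_total = (188.8 - j109) / (2960 - j8227) = 0.01904 + j0.0161 A.
Step 6 — Convert to polar: |I| = 0.02493 A, ∠I = 40.2°.

I = 0.02493∠40.2° A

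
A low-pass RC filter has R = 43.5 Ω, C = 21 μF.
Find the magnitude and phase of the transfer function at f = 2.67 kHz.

Step 1 — Angular frequency: ω = 2π·2670 = 1.678e+04 rad/s.
Step 2 — Transfer function: H(jω) = 1/(1 + jωRC).
Step 3 — Denominator: 1 + jωRC = 1 + j·1.678e+04·43.5·2.1e-05 = 1 + j15.32.
Step 4 — H = 0.00424 - j0.06498.
Step 5 — Magnitude: |H| = 0.06511 (-23.7 dB); phase: φ = -86.3°.

|H| = 0.06511 (-23.7 dB), φ = -86.3°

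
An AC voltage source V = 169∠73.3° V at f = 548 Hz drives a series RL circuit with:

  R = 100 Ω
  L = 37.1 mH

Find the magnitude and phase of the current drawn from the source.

Step 1 — Angular frequency: ω = 2π·f = 2π·548 = 3443 rad/s.
Step 2 — Component impedances:
  R: Z = R = 100 Ω
  L: Z = jωL = j·3443·0.0371 = 0 + j127.7 Ω
Step 3 — Series combination: Z_total = R + L = 100 + j127.7 Ω = 162.2∠51.9° Ω.
Step 4 — Source phasor: V = 169∠73.3° V = 48.56 + j161.9 V.
Step 5 — Ohm's law: I = V / Z_total = (48.56 + j161.9) / (100 + j127.7) = 0.9702 + j0.3793 A.
Step 6 — Convert to polar: |I| = 1.042 A, ∠I = 21.4°.

I = 1.042∠21.4° A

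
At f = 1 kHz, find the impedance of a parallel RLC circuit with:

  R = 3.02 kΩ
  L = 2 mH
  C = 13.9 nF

Step 1 — Angular frequency: ω = 2π·f = 2π·1000 = 6283 rad/s.
Step 2 — Component impedances:
  R: Z = R = 3020 Ω
  L: Z = jωL = j·6283·0.002 = 0 + j12.57 Ω
  C: Z = 1/(jωC) = -j/(ω·C) = 0 - j1.145e+04 Ω
Step 3 — Parallel combination: 1/Z_total = 1/R + 1/L + 1/C; Z_total = 0.0524 + j12.58 Ω = 12.58∠89.8° Ω.

Z = 0.0524 + j12.58 Ω = 12.58∠89.8° Ω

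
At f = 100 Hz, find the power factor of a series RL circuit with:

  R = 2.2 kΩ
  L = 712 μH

Step 1 — Angular frequency: ω = 2π·f = 2π·100 = 628.3 rad/s.
Step 2 — Component impedances:
  R: Z = R = 2200 Ω
  L: Z = jωL = j·628.3·0.000712 = 0 + j0.4474 Ω
Step 3 — Series combination: Z_total = R + L = 2200 + j0.4474 Ω = 2200∠0.0° Ω.
Step 4 — Power factor: PF = cos(φ) = Re(Z)/|Z| = 2200/2200 = 1.
Step 5 — Type: Im(Z) = 0.4474 ⇒ lagging (phase φ = 0.0°).

PF = 1 (lagging, φ = 0.0°)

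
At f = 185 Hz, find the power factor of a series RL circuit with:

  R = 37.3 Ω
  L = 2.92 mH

Step 1 — Angular frequency: ω = 2π·f = 2π·185 = 1162 rad/s.
Step 2 — Component impedances:
  R: Z = R = 37.3 Ω
  L: Z = jωL = j·1162·0.00292 = 0 + j3.394 Ω
Step 3 — Series combination: Z_total = R + L = 37.3 + j3.394 Ω = 37.45∠5.2° Ω.
Step 4 — Power factor: PF = cos(φ) = Re(Z)/|Z| = 37.3/37.454 = 0.9959.
Step 5 — Type: Im(Z) = 3.394 ⇒ lagging (phase φ = 5.2°).

PF = 0.9959 (lagging, φ = 5.2°)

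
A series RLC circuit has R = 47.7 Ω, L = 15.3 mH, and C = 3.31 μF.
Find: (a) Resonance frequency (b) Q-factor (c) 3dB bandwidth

Step 1 — Resonance condition Im(Z)=0 gives ω₀ = 1/√(LC).
Step 2 — ω₀ = 1/√(0.0153·3.31e-06) = 4444 rad/s.
Step 3 — f₀ = ω₀/(2π) = 707.2 Hz.
Step 4 — Series Q: Q = ω₀L/R = 4444·0.0153/47.7 = 1.425.
Step 5 — 3dB bandwidth: Δω = ω₀/Q = 3118 rad/s; BW = Δω/(2π) = 496.2 Hz.

(a) f₀ = 707.2 Hz  (b) Q = 1.425  (c) BW = 496.2 Hz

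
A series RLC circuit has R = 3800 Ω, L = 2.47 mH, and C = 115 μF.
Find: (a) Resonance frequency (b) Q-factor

Step 1 — Resonance condition Im(Z)=0 gives ω₀ = 1/√(LC).
Step 2 — ω₀ = 1/√(0.00247·0.000115) = 1876 rad/s.
Step 3 — f₀ = ω₀/(2π) = 298.6 Hz.
Step 4 — Series Q: Q = ω₀L/R = 1876·0.00247/3800 = 0.00122.

(a) f₀ = 298.6 Hz  (b) Q = 0.00122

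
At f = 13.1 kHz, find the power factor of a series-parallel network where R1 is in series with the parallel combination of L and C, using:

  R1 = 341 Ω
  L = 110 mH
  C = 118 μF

Step 1 — Angular frequency: ω = 2π·f = 2π·1.31e+04 = 8.231e+04 rad/s.
Step 2 — Component impedances:
  R1: Z = R = 341 Ω
  L: Z = jωL = j·8.231e+04·0.11 = 0 + j9054 Ω
  C: Z = 1/(jωC) = -j/(ω·C) = 0 - j0.103 Ω
Step 3 — Parallel branch: L || C = 1/(1/L + 1/C) = 0 - j0.103 Ω.
Step 4 — Series with R1: Z_total = R1 + (L || C) = 341 - j0.103 Ω = 341∠-0.0° Ω.
Step 5 — Power factor: PF = cos(φ) = Re(Z)/|Z| = 341/341 = 1.
Step 6 — Type: Im(Z) = -0.103 ⇒ leading (phase φ = -0.0°).

PF = 1 (leading, φ = -0.0°)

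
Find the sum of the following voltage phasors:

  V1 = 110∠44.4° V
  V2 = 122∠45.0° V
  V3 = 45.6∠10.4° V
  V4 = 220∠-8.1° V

Step 1 — Convert each phasor to rectangular form:
  V1 = 110·(cos(44.4°) + j·sin(44.4°)) = 78.59 + j76.96 V
  V2 = 122·(cos(45.0°) + j·sin(45.0°)) = 86.27 + j86.27 V
  V3 = 45.6·(cos(10.4°) + j·sin(10.4°)) = 44.85 + j8.232 V
  V4 = 220·(cos(-8.1°) + j·sin(-8.1°)) = 217.8 - j31 V
Step 2 — Sum components: V_total = 427.5 + j140.5 V.
Step 3 — Convert to polar: |V_total| = 450 V, ∠V_total = 18.2°.

V_total = 450∠18.2° V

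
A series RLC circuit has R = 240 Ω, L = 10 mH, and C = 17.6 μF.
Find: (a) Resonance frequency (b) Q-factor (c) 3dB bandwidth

Step 1 — Resonance: ω₀ = 1/√(LC) = 1/√(0.01·1.76e-05) = 2384 rad/s.
Step 2 — f₀ = ω₀/(2π) = 379.4 Hz.
Step 3 — Series Q: Q = ω₀L/R = 2384·0.01/240 = 0.09932.
Step 4 — Bandwidth: Δω = ω₀/Q = 2.4e+04 rad/s; BW = Δω/(2π) = 3820 Hz.

(a) f₀ = 379.4 Hz  (b) Q = 0.09932  (c) BW = 3820 Hz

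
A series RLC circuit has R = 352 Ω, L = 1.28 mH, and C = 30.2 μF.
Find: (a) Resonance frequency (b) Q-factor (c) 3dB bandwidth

Step 1 — Resonance: ω₀ = 1/√(LC) = 1/√(0.00128·3.02e-05) = 5086 rad/s.
Step 2 — f₀ = ω₀/(2π) = 809.5 Hz.
Step 3 — Series Q: Q = ω₀L/R = 5086·0.00128/352 = 0.0185.
Step 4 — Bandwidth: Δω = ω₀/Q = 2.75e+05 rad/s; BW = Δω/(2π) = 4.377e+04 Hz.

(a) f₀ = 809.5 Hz  (b) Q = 0.0185  (c) BW = 4.377e+04 Hz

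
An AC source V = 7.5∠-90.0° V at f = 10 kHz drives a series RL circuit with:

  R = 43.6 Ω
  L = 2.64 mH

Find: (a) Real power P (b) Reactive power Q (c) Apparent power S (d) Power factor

Step 1 — Angular frequency: ω = 2π·f = 2π·1e+04 = 6.283e+04 rad/s.
Step 2 — Component impedances:
  R: Z = R = 43.6 Ω
  L: Z = jωL = j·6.283e+04·0.00264 = 0 + j165.9 Ω
Step 3 — Series combination: Z_total = R + L = 43.6 + j165.9 Ω = 171.5∠75.3° Ω.
Step 4 — Source phasor: V = 7.5∠-90.0° V = 0 - j7.5 V.
Step 5 — Current: I = V / Z = -0.04229 - j0.01112 A = 0.04373∠-165.3° A.
Step 6 — Complex power: S = V·I* = 0.08337 + j0.3172 VA.
Step 7 — Real power: P = Re(S) = 0.08337 W.
Step 8 — Reactive power: Q = Im(S) = 0.3172 VAR.
Step 9 — Apparent power: |S| = 0.328 VA.
Step 10 — Power factor: PF = P/|S| = 0.2542 (lagging).

(a) P = 0.08337 W  (b) Q = 0.3172 VAR  (c) S = 0.328 VA  (d) PF = 0.2542 (lagging)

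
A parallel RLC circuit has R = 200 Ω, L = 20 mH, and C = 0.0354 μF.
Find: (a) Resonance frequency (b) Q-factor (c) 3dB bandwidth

Step 1 — Resonance: ω₀ = 1/√(LC) = 1/√(0.02·3.54e-08) = 3.758e+04 rad/s.
Step 2 — f₀ = ω₀/(2π) = 5981 Hz.
Step 3 — Parallel Q: Q = R/(ω₀L) = 200/(3.758e+04·0.02) = 0.2661.
Step 4 — Bandwidth: Δω = ω₀/Q = 1.412e+05 rad/s; BW = Δω/(2π) = 2.248e+04 Hz.

(a) f₀ = 5981 Hz  (b) Q = 0.2661  (c) BW = 2.248e+04 Hz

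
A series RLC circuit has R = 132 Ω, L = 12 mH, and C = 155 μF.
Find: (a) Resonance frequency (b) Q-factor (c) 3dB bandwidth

Step 1 — Resonance: ω₀ = 1/√(LC) = 1/√(0.012·0.000155) = 733.2 rad/s.
Step 2 — f₀ = ω₀/(2π) = 116.7 Hz.
Step 3 — Series Q: Q = ω₀L/R = 733.2·0.012/132 = 0.06666.
Step 4 — Bandwidth: Δω = ω₀/Q = 1.1e+04 rad/s; BW = Δω/(2π) = 1751 Hz.

(a) f₀ = 116.7 Hz  (b) Q = 0.06666  (c) BW = 1751 Hz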